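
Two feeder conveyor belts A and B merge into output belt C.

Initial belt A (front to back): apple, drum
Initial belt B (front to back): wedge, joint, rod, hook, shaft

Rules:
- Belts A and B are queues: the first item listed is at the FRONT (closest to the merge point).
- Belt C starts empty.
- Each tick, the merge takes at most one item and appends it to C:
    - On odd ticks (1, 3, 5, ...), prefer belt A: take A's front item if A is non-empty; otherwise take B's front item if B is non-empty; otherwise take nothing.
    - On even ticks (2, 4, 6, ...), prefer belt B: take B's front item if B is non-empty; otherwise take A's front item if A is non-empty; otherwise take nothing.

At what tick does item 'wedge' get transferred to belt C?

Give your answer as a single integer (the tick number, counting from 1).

Tick 1: prefer A, take apple from A; A=[drum] B=[wedge,joint,rod,hook,shaft] C=[apple]
Tick 2: prefer B, take wedge from B; A=[drum] B=[joint,rod,hook,shaft] C=[apple,wedge]

Answer: 2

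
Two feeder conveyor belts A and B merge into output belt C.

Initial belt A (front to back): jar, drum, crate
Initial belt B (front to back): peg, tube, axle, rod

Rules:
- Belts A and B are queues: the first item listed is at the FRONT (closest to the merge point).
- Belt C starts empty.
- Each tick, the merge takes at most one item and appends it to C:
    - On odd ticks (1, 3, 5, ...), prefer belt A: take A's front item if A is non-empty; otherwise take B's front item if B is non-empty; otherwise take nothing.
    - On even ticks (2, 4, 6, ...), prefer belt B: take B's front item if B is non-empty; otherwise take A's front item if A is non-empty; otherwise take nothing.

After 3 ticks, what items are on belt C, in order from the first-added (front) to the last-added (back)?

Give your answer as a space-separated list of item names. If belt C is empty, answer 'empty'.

Tick 1: prefer A, take jar from A; A=[drum,crate] B=[peg,tube,axle,rod] C=[jar]
Tick 2: prefer B, take peg from B; A=[drum,crate] B=[tube,axle,rod] C=[jar,peg]
Tick 3: prefer A, take drum from A; A=[crate] B=[tube,axle,rod] C=[jar,peg,drum]

Answer: jar peg drum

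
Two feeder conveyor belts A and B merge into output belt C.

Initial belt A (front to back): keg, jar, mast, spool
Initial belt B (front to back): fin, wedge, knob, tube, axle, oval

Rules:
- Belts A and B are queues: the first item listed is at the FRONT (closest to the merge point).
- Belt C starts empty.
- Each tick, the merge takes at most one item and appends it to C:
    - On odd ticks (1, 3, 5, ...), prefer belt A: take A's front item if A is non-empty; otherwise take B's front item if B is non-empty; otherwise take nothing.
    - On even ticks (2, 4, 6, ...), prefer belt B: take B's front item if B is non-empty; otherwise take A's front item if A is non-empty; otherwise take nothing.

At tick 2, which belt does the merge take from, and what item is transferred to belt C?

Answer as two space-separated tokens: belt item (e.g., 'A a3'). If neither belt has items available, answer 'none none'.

Answer: B fin

Derivation:
Tick 1: prefer A, take keg from A; A=[jar,mast,spool] B=[fin,wedge,knob,tube,axle,oval] C=[keg]
Tick 2: prefer B, take fin from B; A=[jar,mast,spool] B=[wedge,knob,tube,axle,oval] C=[keg,fin]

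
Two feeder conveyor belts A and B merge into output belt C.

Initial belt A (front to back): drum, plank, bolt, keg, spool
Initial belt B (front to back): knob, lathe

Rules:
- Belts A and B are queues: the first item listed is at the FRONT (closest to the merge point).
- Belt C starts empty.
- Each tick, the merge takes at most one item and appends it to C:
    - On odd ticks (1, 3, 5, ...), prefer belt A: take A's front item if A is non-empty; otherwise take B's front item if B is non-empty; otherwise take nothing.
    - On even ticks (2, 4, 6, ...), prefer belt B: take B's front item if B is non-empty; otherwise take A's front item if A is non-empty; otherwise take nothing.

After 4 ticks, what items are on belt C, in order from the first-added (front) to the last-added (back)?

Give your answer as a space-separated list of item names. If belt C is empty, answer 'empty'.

Answer: drum knob plank lathe

Derivation:
Tick 1: prefer A, take drum from A; A=[plank,bolt,keg,spool] B=[knob,lathe] C=[drum]
Tick 2: prefer B, take knob from B; A=[plank,bolt,keg,spool] B=[lathe] C=[drum,knob]
Tick 3: prefer A, take plank from A; A=[bolt,keg,spool] B=[lathe] C=[drum,knob,plank]
Tick 4: prefer B, take lathe from B; A=[bolt,keg,spool] B=[-] C=[drum,knob,plank,lathe]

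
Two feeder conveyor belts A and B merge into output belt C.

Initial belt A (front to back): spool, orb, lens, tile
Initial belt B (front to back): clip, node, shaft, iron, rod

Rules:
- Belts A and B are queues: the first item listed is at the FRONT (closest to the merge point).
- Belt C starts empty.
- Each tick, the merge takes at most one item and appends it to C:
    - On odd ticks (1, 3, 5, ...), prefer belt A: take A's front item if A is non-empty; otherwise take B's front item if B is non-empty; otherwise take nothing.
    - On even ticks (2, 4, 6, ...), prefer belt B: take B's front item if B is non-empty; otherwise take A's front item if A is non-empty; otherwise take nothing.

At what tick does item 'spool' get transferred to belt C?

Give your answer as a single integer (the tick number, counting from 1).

Tick 1: prefer A, take spool from A; A=[orb,lens,tile] B=[clip,node,shaft,iron,rod] C=[spool]

Answer: 1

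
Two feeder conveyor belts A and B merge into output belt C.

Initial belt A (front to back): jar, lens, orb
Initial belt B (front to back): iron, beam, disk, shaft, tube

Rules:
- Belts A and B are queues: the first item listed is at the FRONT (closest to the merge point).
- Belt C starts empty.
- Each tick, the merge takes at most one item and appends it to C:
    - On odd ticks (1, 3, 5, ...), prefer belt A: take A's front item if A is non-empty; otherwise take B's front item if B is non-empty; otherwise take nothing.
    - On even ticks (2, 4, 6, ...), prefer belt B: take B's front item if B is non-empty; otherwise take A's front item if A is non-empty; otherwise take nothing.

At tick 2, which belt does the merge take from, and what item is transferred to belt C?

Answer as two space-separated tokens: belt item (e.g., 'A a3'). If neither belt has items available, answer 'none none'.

Answer: B iron

Derivation:
Tick 1: prefer A, take jar from A; A=[lens,orb] B=[iron,beam,disk,shaft,tube] C=[jar]
Tick 2: prefer B, take iron from B; A=[lens,orb] B=[beam,disk,shaft,tube] C=[jar,iron]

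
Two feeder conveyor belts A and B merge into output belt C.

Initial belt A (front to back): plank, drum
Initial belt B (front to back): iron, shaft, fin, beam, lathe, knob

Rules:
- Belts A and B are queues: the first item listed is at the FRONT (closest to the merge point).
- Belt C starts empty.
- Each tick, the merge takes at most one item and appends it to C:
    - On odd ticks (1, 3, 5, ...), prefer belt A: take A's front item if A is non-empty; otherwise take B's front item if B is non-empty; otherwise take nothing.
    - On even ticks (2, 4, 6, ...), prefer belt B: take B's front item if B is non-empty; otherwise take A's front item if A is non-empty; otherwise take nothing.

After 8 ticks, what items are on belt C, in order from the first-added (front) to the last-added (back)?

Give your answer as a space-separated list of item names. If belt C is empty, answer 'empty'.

Answer: plank iron drum shaft fin beam lathe knob

Derivation:
Tick 1: prefer A, take plank from A; A=[drum] B=[iron,shaft,fin,beam,lathe,knob] C=[plank]
Tick 2: prefer B, take iron from B; A=[drum] B=[shaft,fin,beam,lathe,knob] C=[plank,iron]
Tick 3: prefer A, take drum from A; A=[-] B=[shaft,fin,beam,lathe,knob] C=[plank,iron,drum]
Tick 4: prefer B, take shaft from B; A=[-] B=[fin,beam,lathe,knob] C=[plank,iron,drum,shaft]
Tick 5: prefer A, take fin from B; A=[-] B=[beam,lathe,knob] C=[plank,iron,drum,shaft,fin]
Tick 6: prefer B, take beam from B; A=[-] B=[lathe,knob] C=[plank,iron,drum,shaft,fin,beam]
Tick 7: prefer A, take lathe from B; A=[-] B=[knob] C=[plank,iron,drum,shaft,fin,beam,lathe]
Tick 8: prefer B, take knob from B; A=[-] B=[-] C=[plank,iron,drum,shaft,fin,beam,lathe,knob]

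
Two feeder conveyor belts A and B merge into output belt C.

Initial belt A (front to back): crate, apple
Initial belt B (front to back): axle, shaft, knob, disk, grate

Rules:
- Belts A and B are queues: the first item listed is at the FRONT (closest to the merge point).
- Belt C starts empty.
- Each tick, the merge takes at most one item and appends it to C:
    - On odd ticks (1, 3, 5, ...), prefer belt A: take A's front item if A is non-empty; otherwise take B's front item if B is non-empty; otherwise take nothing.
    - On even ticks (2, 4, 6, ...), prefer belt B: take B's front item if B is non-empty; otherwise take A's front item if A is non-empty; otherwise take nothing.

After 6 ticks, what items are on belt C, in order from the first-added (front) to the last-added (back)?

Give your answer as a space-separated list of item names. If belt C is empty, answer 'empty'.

Tick 1: prefer A, take crate from A; A=[apple] B=[axle,shaft,knob,disk,grate] C=[crate]
Tick 2: prefer B, take axle from B; A=[apple] B=[shaft,knob,disk,grate] C=[crate,axle]
Tick 3: prefer A, take apple from A; A=[-] B=[shaft,knob,disk,grate] C=[crate,axle,apple]
Tick 4: prefer B, take shaft from B; A=[-] B=[knob,disk,grate] C=[crate,axle,apple,shaft]
Tick 5: prefer A, take knob from B; A=[-] B=[disk,grate] C=[crate,axle,apple,shaft,knob]
Tick 6: prefer B, take disk from B; A=[-] B=[grate] C=[crate,axle,apple,shaft,knob,disk]

Answer: crate axle apple shaft knob disk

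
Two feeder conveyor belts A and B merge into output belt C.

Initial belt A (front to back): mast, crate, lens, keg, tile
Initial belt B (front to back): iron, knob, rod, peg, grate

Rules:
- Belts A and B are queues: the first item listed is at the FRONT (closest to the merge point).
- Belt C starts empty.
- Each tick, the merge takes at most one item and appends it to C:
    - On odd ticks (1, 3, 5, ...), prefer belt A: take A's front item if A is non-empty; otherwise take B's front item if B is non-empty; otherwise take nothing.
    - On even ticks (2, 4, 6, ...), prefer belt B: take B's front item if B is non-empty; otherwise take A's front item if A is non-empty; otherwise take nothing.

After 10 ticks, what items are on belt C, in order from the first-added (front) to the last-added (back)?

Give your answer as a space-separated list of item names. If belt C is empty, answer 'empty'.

Answer: mast iron crate knob lens rod keg peg tile grate

Derivation:
Tick 1: prefer A, take mast from A; A=[crate,lens,keg,tile] B=[iron,knob,rod,peg,grate] C=[mast]
Tick 2: prefer B, take iron from B; A=[crate,lens,keg,tile] B=[knob,rod,peg,grate] C=[mast,iron]
Tick 3: prefer A, take crate from A; A=[lens,keg,tile] B=[knob,rod,peg,grate] C=[mast,iron,crate]
Tick 4: prefer B, take knob from B; A=[lens,keg,tile] B=[rod,peg,grate] C=[mast,iron,crate,knob]
Tick 5: prefer A, take lens from A; A=[keg,tile] B=[rod,peg,grate] C=[mast,iron,crate,knob,lens]
Tick 6: prefer B, take rod from B; A=[keg,tile] B=[peg,grate] C=[mast,iron,crate,knob,lens,rod]
Tick 7: prefer A, take keg from A; A=[tile] B=[peg,grate] C=[mast,iron,crate,knob,lens,rod,keg]
Tick 8: prefer B, take peg from B; A=[tile] B=[grate] C=[mast,iron,crate,knob,lens,rod,keg,peg]
Tick 9: prefer A, take tile from A; A=[-] B=[grate] C=[mast,iron,crate,knob,lens,rod,keg,peg,tile]
Tick 10: prefer B, take grate from B; A=[-] B=[-] C=[mast,iron,crate,knob,lens,rod,keg,peg,tile,grate]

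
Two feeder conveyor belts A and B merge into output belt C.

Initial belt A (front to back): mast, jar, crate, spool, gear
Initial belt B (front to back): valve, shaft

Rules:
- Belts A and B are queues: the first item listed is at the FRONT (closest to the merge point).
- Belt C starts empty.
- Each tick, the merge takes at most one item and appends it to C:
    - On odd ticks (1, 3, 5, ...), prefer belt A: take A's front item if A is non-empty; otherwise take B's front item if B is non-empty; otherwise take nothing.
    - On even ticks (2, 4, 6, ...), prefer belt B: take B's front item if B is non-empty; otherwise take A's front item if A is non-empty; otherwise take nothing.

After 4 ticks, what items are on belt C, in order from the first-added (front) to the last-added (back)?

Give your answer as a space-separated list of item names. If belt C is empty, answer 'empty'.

Tick 1: prefer A, take mast from A; A=[jar,crate,spool,gear] B=[valve,shaft] C=[mast]
Tick 2: prefer B, take valve from B; A=[jar,crate,spool,gear] B=[shaft] C=[mast,valve]
Tick 3: prefer A, take jar from A; A=[crate,spool,gear] B=[shaft] C=[mast,valve,jar]
Tick 4: prefer B, take shaft from B; A=[crate,spool,gear] B=[-] C=[mast,valve,jar,shaft]

Answer: mast valve jar shaft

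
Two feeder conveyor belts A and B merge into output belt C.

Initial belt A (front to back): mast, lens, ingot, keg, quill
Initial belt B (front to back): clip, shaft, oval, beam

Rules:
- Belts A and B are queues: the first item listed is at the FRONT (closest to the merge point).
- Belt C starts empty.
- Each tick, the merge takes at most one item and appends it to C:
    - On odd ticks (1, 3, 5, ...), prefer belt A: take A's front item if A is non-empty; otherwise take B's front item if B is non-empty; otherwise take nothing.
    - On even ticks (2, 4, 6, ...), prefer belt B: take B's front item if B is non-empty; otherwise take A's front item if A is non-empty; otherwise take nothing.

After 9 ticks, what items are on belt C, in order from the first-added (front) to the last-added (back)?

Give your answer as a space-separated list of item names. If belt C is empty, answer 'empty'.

Tick 1: prefer A, take mast from A; A=[lens,ingot,keg,quill] B=[clip,shaft,oval,beam] C=[mast]
Tick 2: prefer B, take clip from B; A=[lens,ingot,keg,quill] B=[shaft,oval,beam] C=[mast,clip]
Tick 3: prefer A, take lens from A; A=[ingot,keg,quill] B=[shaft,oval,beam] C=[mast,clip,lens]
Tick 4: prefer B, take shaft from B; A=[ingot,keg,quill] B=[oval,beam] C=[mast,clip,lens,shaft]
Tick 5: prefer A, take ingot from A; A=[keg,quill] B=[oval,beam] C=[mast,clip,lens,shaft,ingot]
Tick 6: prefer B, take oval from B; A=[keg,quill] B=[beam] C=[mast,clip,lens,shaft,ingot,oval]
Tick 7: prefer A, take keg from A; A=[quill] B=[beam] C=[mast,clip,lens,shaft,ingot,oval,keg]
Tick 8: prefer B, take beam from B; A=[quill] B=[-] C=[mast,clip,lens,shaft,ingot,oval,keg,beam]
Tick 9: prefer A, take quill from A; A=[-] B=[-] C=[mast,clip,lens,shaft,ingot,oval,keg,beam,quill]

Answer: mast clip lens shaft ingot oval keg beam quill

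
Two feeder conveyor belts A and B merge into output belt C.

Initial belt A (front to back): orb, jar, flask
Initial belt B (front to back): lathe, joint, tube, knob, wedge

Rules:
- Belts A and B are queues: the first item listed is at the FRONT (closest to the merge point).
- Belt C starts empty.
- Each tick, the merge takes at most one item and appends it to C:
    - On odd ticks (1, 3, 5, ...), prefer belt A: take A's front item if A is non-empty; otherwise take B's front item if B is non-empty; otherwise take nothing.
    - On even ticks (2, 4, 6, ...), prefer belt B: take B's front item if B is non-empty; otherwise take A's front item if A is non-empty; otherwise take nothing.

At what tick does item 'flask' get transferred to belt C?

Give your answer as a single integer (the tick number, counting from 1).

Answer: 5

Derivation:
Tick 1: prefer A, take orb from A; A=[jar,flask] B=[lathe,joint,tube,knob,wedge] C=[orb]
Tick 2: prefer B, take lathe from B; A=[jar,flask] B=[joint,tube,knob,wedge] C=[orb,lathe]
Tick 3: prefer A, take jar from A; A=[flask] B=[joint,tube,knob,wedge] C=[orb,lathe,jar]
Tick 4: prefer B, take joint from B; A=[flask] B=[tube,knob,wedge] C=[orb,lathe,jar,joint]
Tick 5: prefer A, take flask from A; A=[-] B=[tube,knob,wedge] C=[orb,lathe,jar,joint,flask]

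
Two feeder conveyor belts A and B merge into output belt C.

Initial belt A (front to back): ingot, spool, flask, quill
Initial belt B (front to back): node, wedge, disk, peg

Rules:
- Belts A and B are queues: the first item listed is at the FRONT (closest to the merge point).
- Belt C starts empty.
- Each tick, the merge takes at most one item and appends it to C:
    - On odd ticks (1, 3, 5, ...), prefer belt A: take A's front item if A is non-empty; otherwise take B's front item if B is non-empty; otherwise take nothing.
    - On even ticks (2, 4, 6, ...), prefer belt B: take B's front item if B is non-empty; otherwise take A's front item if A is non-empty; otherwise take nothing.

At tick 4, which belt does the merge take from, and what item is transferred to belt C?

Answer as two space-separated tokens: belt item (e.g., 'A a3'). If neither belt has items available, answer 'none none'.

Answer: B wedge

Derivation:
Tick 1: prefer A, take ingot from A; A=[spool,flask,quill] B=[node,wedge,disk,peg] C=[ingot]
Tick 2: prefer B, take node from B; A=[spool,flask,quill] B=[wedge,disk,peg] C=[ingot,node]
Tick 3: prefer A, take spool from A; A=[flask,quill] B=[wedge,disk,peg] C=[ingot,node,spool]
Tick 4: prefer B, take wedge from B; A=[flask,quill] B=[disk,peg] C=[ingot,node,spool,wedge]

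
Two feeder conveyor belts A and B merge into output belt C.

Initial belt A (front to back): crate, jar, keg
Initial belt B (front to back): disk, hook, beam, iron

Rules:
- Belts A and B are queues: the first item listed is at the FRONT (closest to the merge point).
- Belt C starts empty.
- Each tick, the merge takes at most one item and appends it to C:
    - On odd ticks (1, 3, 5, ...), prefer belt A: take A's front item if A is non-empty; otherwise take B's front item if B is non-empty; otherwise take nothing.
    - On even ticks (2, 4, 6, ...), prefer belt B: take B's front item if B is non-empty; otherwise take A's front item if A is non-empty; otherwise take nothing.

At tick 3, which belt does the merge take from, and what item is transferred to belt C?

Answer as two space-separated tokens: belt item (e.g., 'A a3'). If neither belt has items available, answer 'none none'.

Tick 1: prefer A, take crate from A; A=[jar,keg] B=[disk,hook,beam,iron] C=[crate]
Tick 2: prefer B, take disk from B; A=[jar,keg] B=[hook,beam,iron] C=[crate,disk]
Tick 3: prefer A, take jar from A; A=[keg] B=[hook,beam,iron] C=[crate,disk,jar]

Answer: A jar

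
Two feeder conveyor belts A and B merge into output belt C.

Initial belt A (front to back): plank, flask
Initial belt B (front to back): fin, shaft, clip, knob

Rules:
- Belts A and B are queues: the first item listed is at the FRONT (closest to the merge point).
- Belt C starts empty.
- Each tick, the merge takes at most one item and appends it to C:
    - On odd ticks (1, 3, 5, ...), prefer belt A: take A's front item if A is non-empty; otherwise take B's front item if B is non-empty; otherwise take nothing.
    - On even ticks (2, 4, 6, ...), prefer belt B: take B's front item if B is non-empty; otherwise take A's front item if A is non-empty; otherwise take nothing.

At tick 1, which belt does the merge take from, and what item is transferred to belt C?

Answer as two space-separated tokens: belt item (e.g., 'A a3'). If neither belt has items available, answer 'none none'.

Tick 1: prefer A, take plank from A; A=[flask] B=[fin,shaft,clip,knob] C=[plank]

Answer: A plank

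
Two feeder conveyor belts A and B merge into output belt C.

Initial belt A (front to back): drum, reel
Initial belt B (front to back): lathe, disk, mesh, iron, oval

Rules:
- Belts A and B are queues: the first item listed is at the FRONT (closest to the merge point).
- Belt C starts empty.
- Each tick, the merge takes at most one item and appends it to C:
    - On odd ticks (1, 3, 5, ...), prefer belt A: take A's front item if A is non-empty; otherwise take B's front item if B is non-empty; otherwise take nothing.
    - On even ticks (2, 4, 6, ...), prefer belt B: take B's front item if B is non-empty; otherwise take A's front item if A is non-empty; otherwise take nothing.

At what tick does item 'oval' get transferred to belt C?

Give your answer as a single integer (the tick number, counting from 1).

Tick 1: prefer A, take drum from A; A=[reel] B=[lathe,disk,mesh,iron,oval] C=[drum]
Tick 2: prefer B, take lathe from B; A=[reel] B=[disk,mesh,iron,oval] C=[drum,lathe]
Tick 3: prefer A, take reel from A; A=[-] B=[disk,mesh,iron,oval] C=[drum,lathe,reel]
Tick 4: prefer B, take disk from B; A=[-] B=[mesh,iron,oval] C=[drum,lathe,reel,disk]
Tick 5: prefer A, take mesh from B; A=[-] B=[iron,oval] C=[drum,lathe,reel,disk,mesh]
Tick 6: prefer B, take iron from B; A=[-] B=[oval] C=[drum,lathe,reel,disk,mesh,iron]
Tick 7: prefer A, take oval from B; A=[-] B=[-] C=[drum,lathe,reel,disk,mesh,iron,oval]

Answer: 7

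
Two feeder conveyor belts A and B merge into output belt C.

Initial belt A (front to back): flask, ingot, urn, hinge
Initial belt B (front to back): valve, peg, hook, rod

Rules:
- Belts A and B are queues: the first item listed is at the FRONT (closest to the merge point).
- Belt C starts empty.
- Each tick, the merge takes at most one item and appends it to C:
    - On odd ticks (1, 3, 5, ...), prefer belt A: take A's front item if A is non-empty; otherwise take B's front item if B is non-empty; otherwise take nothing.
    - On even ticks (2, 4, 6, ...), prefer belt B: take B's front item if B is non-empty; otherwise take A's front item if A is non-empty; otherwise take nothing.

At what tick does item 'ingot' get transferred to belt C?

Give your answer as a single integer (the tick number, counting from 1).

Answer: 3

Derivation:
Tick 1: prefer A, take flask from A; A=[ingot,urn,hinge] B=[valve,peg,hook,rod] C=[flask]
Tick 2: prefer B, take valve from B; A=[ingot,urn,hinge] B=[peg,hook,rod] C=[flask,valve]
Tick 3: prefer A, take ingot from A; A=[urn,hinge] B=[peg,hook,rod] C=[flask,valve,ingot]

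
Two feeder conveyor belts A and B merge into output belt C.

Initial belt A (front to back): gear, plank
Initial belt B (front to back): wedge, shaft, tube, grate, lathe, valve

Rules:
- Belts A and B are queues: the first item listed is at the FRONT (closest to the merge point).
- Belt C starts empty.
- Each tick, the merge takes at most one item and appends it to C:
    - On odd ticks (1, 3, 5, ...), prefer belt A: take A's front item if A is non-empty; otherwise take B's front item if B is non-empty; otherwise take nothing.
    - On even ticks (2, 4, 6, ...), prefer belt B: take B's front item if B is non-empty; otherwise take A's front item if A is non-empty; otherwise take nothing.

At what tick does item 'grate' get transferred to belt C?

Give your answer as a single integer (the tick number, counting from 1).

Answer: 6

Derivation:
Tick 1: prefer A, take gear from A; A=[plank] B=[wedge,shaft,tube,grate,lathe,valve] C=[gear]
Tick 2: prefer B, take wedge from B; A=[plank] B=[shaft,tube,grate,lathe,valve] C=[gear,wedge]
Tick 3: prefer A, take plank from A; A=[-] B=[shaft,tube,grate,lathe,valve] C=[gear,wedge,plank]
Tick 4: prefer B, take shaft from B; A=[-] B=[tube,grate,lathe,valve] C=[gear,wedge,plank,shaft]
Tick 5: prefer A, take tube from B; A=[-] B=[grate,lathe,valve] C=[gear,wedge,plank,shaft,tube]
Tick 6: prefer B, take grate from B; A=[-] B=[lathe,valve] C=[gear,wedge,plank,shaft,tube,grate]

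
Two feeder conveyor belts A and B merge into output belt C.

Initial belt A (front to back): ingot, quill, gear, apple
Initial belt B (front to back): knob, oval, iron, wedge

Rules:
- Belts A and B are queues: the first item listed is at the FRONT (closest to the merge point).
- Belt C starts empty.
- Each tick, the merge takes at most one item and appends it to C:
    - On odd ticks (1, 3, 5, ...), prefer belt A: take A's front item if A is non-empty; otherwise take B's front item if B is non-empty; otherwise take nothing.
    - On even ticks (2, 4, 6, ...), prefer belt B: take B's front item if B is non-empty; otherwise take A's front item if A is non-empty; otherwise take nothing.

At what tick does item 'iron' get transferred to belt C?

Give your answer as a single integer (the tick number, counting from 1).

Answer: 6

Derivation:
Tick 1: prefer A, take ingot from A; A=[quill,gear,apple] B=[knob,oval,iron,wedge] C=[ingot]
Tick 2: prefer B, take knob from B; A=[quill,gear,apple] B=[oval,iron,wedge] C=[ingot,knob]
Tick 3: prefer A, take quill from A; A=[gear,apple] B=[oval,iron,wedge] C=[ingot,knob,quill]
Tick 4: prefer B, take oval from B; A=[gear,apple] B=[iron,wedge] C=[ingot,knob,quill,oval]
Tick 5: prefer A, take gear from A; A=[apple] B=[iron,wedge] C=[ingot,knob,quill,oval,gear]
Tick 6: prefer B, take iron from B; A=[apple] B=[wedge] C=[ingot,knob,quill,oval,gear,iron]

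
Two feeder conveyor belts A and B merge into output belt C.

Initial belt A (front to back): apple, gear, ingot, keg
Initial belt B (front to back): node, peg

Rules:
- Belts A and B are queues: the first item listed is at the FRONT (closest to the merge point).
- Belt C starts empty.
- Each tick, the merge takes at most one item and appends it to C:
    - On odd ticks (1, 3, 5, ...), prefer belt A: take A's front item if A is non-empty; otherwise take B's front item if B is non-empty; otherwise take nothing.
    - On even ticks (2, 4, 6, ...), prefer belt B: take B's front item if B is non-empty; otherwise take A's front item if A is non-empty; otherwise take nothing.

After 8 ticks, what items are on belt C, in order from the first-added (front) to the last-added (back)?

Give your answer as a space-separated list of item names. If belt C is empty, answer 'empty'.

Answer: apple node gear peg ingot keg

Derivation:
Tick 1: prefer A, take apple from A; A=[gear,ingot,keg] B=[node,peg] C=[apple]
Tick 2: prefer B, take node from B; A=[gear,ingot,keg] B=[peg] C=[apple,node]
Tick 3: prefer A, take gear from A; A=[ingot,keg] B=[peg] C=[apple,node,gear]
Tick 4: prefer B, take peg from B; A=[ingot,keg] B=[-] C=[apple,node,gear,peg]
Tick 5: prefer A, take ingot from A; A=[keg] B=[-] C=[apple,node,gear,peg,ingot]
Tick 6: prefer B, take keg from A; A=[-] B=[-] C=[apple,node,gear,peg,ingot,keg]
Tick 7: prefer A, both empty, nothing taken; A=[-] B=[-] C=[apple,node,gear,peg,ingot,keg]
Tick 8: prefer B, both empty, nothing taken; A=[-] B=[-] C=[apple,node,gear,peg,ingot,keg]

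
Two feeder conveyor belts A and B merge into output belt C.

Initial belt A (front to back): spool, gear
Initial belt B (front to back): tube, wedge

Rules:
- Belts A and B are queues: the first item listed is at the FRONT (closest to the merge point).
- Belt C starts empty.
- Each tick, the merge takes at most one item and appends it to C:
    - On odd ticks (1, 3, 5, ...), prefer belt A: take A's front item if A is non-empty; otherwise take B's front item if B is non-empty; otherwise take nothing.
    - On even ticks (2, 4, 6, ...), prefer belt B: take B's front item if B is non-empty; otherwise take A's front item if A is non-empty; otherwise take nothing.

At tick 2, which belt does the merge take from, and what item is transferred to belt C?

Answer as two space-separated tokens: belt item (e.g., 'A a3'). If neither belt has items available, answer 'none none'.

Answer: B tube

Derivation:
Tick 1: prefer A, take spool from A; A=[gear] B=[tube,wedge] C=[spool]
Tick 2: prefer B, take tube from B; A=[gear] B=[wedge] C=[spool,tube]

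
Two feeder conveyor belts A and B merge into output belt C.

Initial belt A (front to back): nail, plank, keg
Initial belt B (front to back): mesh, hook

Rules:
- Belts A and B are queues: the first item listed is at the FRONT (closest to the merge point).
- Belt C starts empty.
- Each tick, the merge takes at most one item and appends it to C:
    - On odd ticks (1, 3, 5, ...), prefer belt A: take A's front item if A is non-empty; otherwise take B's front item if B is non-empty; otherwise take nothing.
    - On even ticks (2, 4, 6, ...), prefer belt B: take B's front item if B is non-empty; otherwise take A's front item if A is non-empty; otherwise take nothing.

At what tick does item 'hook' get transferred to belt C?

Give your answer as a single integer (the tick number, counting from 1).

Tick 1: prefer A, take nail from A; A=[plank,keg] B=[mesh,hook] C=[nail]
Tick 2: prefer B, take mesh from B; A=[plank,keg] B=[hook] C=[nail,mesh]
Tick 3: prefer A, take plank from A; A=[keg] B=[hook] C=[nail,mesh,plank]
Tick 4: prefer B, take hook from B; A=[keg] B=[-] C=[nail,mesh,plank,hook]

Answer: 4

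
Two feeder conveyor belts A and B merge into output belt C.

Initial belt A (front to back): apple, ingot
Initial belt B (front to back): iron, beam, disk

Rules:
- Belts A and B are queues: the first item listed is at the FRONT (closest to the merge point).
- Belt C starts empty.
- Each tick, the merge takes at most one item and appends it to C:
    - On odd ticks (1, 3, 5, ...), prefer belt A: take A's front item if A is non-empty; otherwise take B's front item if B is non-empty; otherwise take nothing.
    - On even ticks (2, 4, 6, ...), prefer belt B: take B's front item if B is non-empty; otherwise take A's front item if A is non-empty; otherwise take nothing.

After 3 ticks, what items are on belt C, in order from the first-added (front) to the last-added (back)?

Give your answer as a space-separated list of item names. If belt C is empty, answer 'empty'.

Answer: apple iron ingot

Derivation:
Tick 1: prefer A, take apple from A; A=[ingot] B=[iron,beam,disk] C=[apple]
Tick 2: prefer B, take iron from B; A=[ingot] B=[beam,disk] C=[apple,iron]
Tick 3: prefer A, take ingot from A; A=[-] B=[beam,disk] C=[apple,iron,ingot]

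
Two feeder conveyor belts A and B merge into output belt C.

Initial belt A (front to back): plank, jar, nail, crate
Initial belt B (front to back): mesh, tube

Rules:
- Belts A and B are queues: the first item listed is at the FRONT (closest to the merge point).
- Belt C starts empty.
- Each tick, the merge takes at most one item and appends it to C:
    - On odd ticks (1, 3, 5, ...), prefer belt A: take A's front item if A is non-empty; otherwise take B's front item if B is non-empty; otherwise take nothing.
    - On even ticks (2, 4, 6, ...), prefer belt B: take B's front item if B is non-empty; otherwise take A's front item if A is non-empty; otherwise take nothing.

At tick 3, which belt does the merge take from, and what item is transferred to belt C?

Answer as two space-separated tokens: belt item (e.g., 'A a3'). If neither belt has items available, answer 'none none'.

Tick 1: prefer A, take plank from A; A=[jar,nail,crate] B=[mesh,tube] C=[plank]
Tick 2: prefer B, take mesh from B; A=[jar,nail,crate] B=[tube] C=[plank,mesh]
Tick 3: prefer A, take jar from A; A=[nail,crate] B=[tube] C=[plank,mesh,jar]

Answer: A jar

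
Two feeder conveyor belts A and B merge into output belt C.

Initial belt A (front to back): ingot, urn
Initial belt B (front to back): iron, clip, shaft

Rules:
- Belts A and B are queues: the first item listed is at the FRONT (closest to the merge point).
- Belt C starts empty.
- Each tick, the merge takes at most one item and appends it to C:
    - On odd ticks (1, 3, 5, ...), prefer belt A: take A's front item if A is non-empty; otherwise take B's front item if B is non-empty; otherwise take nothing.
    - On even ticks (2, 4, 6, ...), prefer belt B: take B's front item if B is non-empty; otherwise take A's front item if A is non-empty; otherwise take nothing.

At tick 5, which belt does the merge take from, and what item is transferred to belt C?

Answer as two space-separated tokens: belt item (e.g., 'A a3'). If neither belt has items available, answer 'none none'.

Tick 1: prefer A, take ingot from A; A=[urn] B=[iron,clip,shaft] C=[ingot]
Tick 2: prefer B, take iron from B; A=[urn] B=[clip,shaft] C=[ingot,iron]
Tick 3: prefer A, take urn from A; A=[-] B=[clip,shaft] C=[ingot,iron,urn]
Tick 4: prefer B, take clip from B; A=[-] B=[shaft] C=[ingot,iron,urn,clip]
Tick 5: prefer A, take shaft from B; A=[-] B=[-] C=[ingot,iron,urn,clip,shaft]

Answer: B shaft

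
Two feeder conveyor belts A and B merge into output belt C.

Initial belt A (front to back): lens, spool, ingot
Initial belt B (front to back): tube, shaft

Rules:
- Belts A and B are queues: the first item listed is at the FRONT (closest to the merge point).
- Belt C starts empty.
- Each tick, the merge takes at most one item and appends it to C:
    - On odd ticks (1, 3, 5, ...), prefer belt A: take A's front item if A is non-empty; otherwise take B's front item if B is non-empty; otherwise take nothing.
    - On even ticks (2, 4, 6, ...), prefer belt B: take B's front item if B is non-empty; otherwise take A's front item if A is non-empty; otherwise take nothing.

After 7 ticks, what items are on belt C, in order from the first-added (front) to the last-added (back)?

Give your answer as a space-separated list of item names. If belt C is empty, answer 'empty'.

Answer: lens tube spool shaft ingot

Derivation:
Tick 1: prefer A, take lens from A; A=[spool,ingot] B=[tube,shaft] C=[lens]
Tick 2: prefer B, take tube from B; A=[spool,ingot] B=[shaft] C=[lens,tube]
Tick 3: prefer A, take spool from A; A=[ingot] B=[shaft] C=[lens,tube,spool]
Tick 4: prefer B, take shaft from B; A=[ingot] B=[-] C=[lens,tube,spool,shaft]
Tick 5: prefer A, take ingot from A; A=[-] B=[-] C=[lens,tube,spool,shaft,ingot]
Tick 6: prefer B, both empty, nothing taken; A=[-] B=[-] C=[lens,tube,spool,shaft,ingot]
Tick 7: prefer A, both empty, nothing taken; A=[-] B=[-] C=[lens,tube,spool,shaft,ingot]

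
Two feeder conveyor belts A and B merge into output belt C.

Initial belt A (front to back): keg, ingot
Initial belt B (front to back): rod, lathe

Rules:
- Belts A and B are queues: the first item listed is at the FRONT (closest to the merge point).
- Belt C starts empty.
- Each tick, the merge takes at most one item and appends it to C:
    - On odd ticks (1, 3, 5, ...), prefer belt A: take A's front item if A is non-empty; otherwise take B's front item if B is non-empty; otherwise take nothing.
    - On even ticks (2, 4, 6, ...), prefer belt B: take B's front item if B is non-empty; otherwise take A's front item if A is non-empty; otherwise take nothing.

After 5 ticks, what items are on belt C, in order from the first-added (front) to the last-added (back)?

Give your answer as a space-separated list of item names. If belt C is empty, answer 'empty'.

Tick 1: prefer A, take keg from A; A=[ingot] B=[rod,lathe] C=[keg]
Tick 2: prefer B, take rod from B; A=[ingot] B=[lathe] C=[keg,rod]
Tick 3: prefer A, take ingot from A; A=[-] B=[lathe] C=[keg,rod,ingot]
Tick 4: prefer B, take lathe from B; A=[-] B=[-] C=[keg,rod,ingot,lathe]
Tick 5: prefer A, both empty, nothing taken; A=[-] B=[-] C=[keg,rod,ingot,lathe]

Answer: keg rod ingot lathe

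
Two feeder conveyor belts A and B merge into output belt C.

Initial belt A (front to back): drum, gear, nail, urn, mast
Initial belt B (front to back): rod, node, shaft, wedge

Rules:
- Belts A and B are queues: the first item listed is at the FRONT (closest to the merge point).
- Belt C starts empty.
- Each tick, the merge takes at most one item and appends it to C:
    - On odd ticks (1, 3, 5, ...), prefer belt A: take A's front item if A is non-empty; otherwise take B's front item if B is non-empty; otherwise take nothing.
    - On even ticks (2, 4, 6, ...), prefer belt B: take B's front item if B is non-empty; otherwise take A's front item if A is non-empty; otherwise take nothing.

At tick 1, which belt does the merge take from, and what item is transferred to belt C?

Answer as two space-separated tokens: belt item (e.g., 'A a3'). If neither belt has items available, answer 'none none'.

Answer: A drum

Derivation:
Tick 1: prefer A, take drum from A; A=[gear,nail,urn,mast] B=[rod,node,shaft,wedge] C=[drum]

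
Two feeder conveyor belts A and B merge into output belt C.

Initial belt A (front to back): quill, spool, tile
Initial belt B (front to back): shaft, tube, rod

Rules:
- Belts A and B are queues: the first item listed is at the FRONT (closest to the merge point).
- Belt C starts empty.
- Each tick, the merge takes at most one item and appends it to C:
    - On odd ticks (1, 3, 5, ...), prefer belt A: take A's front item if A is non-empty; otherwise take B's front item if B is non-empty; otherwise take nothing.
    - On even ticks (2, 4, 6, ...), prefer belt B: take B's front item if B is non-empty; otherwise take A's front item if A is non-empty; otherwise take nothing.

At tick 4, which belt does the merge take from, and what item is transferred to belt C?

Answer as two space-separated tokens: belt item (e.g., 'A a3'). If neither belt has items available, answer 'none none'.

Answer: B tube

Derivation:
Tick 1: prefer A, take quill from A; A=[spool,tile] B=[shaft,tube,rod] C=[quill]
Tick 2: prefer B, take shaft from B; A=[spool,tile] B=[tube,rod] C=[quill,shaft]
Tick 3: prefer A, take spool from A; A=[tile] B=[tube,rod] C=[quill,shaft,spool]
Tick 4: prefer B, take tube from B; A=[tile] B=[rod] C=[quill,shaft,spool,tube]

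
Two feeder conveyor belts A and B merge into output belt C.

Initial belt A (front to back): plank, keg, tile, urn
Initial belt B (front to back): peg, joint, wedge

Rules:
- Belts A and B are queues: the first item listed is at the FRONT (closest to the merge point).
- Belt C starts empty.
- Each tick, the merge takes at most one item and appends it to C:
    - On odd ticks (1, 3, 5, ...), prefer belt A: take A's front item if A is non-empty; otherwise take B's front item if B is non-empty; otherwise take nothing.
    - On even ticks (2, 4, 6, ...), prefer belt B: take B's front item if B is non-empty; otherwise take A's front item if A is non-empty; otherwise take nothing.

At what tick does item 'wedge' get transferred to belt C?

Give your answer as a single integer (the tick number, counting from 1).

Answer: 6

Derivation:
Tick 1: prefer A, take plank from A; A=[keg,tile,urn] B=[peg,joint,wedge] C=[plank]
Tick 2: prefer B, take peg from B; A=[keg,tile,urn] B=[joint,wedge] C=[plank,peg]
Tick 3: prefer A, take keg from A; A=[tile,urn] B=[joint,wedge] C=[plank,peg,keg]
Tick 4: prefer B, take joint from B; A=[tile,urn] B=[wedge] C=[plank,peg,keg,joint]
Tick 5: prefer A, take tile from A; A=[urn] B=[wedge] C=[plank,peg,keg,joint,tile]
Tick 6: prefer B, take wedge from B; A=[urn] B=[-] C=[plank,peg,keg,joint,tile,wedge]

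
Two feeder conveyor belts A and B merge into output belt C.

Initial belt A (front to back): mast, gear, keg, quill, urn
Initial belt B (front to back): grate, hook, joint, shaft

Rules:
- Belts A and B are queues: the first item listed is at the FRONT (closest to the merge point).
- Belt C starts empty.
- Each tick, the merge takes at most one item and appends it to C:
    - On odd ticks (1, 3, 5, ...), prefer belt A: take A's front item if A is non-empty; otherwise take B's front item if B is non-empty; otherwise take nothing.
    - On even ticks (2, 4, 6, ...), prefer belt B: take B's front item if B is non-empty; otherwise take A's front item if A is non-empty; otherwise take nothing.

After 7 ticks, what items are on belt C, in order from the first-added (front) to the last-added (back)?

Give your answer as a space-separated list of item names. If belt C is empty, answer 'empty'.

Tick 1: prefer A, take mast from A; A=[gear,keg,quill,urn] B=[grate,hook,joint,shaft] C=[mast]
Tick 2: prefer B, take grate from B; A=[gear,keg,quill,urn] B=[hook,joint,shaft] C=[mast,grate]
Tick 3: prefer A, take gear from A; A=[keg,quill,urn] B=[hook,joint,shaft] C=[mast,grate,gear]
Tick 4: prefer B, take hook from B; A=[keg,quill,urn] B=[joint,shaft] C=[mast,grate,gear,hook]
Tick 5: prefer A, take keg from A; A=[quill,urn] B=[joint,shaft] C=[mast,grate,gear,hook,keg]
Tick 6: prefer B, take joint from B; A=[quill,urn] B=[shaft] C=[mast,grate,gear,hook,keg,joint]
Tick 7: prefer A, take quill from A; A=[urn] B=[shaft] C=[mast,grate,gear,hook,keg,joint,quill]

Answer: mast grate gear hook keg joint quill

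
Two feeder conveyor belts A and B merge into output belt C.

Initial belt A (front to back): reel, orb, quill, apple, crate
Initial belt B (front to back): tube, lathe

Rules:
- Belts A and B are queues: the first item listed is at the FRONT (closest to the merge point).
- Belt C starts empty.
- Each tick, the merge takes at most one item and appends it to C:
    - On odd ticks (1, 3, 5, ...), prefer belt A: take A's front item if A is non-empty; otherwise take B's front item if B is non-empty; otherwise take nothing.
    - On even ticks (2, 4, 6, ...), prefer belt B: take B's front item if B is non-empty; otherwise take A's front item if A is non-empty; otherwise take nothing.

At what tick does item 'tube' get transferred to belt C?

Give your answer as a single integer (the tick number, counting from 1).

Answer: 2

Derivation:
Tick 1: prefer A, take reel from A; A=[orb,quill,apple,crate] B=[tube,lathe] C=[reel]
Tick 2: prefer B, take tube from B; A=[orb,quill,apple,crate] B=[lathe] C=[reel,tube]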